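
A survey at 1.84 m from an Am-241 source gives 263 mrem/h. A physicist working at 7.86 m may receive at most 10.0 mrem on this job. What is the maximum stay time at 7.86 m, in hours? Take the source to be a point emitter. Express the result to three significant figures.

0.694 h

Intensity scales as (d₁/d₂)², so rate at 7.86 m:
263 × (1.84/7.86)² = 263 × 0.05480 = 14.41 mrem/h.
Stay time = 10.0 mrem ÷ 14.41 mrem/h = 0.6940 h.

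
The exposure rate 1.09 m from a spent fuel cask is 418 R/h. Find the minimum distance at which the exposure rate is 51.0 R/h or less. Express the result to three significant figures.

Applying the 1/r² law, d₂ = d₁·√(I₁/I₂).
I₁/I₂ = 418/51.0 = 8.196, so d₂ = 1.09 × √8.196 = 3.121 m.

3.12 m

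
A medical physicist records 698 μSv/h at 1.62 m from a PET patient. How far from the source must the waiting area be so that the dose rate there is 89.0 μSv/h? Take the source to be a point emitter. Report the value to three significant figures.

4.54 m

Using I₁d₁² = I₂d₂², d₂ = d₁·√(I₁/I₂).
I₁/I₂ = 698/89.0 = 7.843, so d₂ = 1.62 × √7.843 = 4.537 m.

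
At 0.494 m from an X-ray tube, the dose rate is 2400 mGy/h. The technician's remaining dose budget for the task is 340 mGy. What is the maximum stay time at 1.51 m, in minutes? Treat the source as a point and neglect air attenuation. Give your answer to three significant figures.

79.4 min

Since intensity falls as 1/r², rate at 1.51 m:
(0.494/1.51)² = 0.1070, so 2400 × 0.1070 = 256.8 mGy/h.
Stay time = 340 mGy ÷ 256.8 mGy/h = 1.324 h = 79.44 min.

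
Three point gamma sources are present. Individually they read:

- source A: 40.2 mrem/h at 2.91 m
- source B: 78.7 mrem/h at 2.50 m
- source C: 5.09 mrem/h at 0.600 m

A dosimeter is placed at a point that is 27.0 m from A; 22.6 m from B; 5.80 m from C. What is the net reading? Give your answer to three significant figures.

By superposition, sum each source's inverse-square contribution:
A: 40.2 × (2.91/27.0)² = 0.4670 mrem/h
B: 78.7 × (2.50/22.6)² = 0.9630 mrem/h
C: 5.09 × (0.600/5.80)² = 0.05447 mrem/h
Total = 0.4670 + 0.9630 + 0.05447 = 1.484 mrem/h.

1.48 mrem/h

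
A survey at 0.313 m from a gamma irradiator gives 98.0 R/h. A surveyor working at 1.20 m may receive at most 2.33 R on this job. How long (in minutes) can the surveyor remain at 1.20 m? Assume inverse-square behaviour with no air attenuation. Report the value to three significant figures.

21.0 min

Intensity scales as (d₁/d₂)², so rate at 1.20 m:
(0.313/1.20)² = 0.06803, so 98.0 × 0.06803 = 6.667 R/h.
Stay time = 2.33 R ÷ 6.667 R/h = 0.3495 h = 20.97 min.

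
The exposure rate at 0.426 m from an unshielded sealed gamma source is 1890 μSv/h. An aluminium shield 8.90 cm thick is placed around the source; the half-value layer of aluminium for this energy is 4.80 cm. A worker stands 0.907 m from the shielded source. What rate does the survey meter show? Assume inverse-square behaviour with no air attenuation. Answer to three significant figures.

115 μSv/h

Distance alone: (0.426/0.907)² = 0.2206, so 1890 × 0.2206 = 416.9 μSv/h.
Shield: 8.90/4.80 = 1.854 half-value layers → attenuation 2^(−1.854) = 0.2766.
Combined: 416.9 × 0.2766 = 115.3 μSv/h.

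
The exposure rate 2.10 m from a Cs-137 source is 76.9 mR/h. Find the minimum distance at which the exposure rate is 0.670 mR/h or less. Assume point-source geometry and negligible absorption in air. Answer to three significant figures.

Since intensity falls as 1/r², d₂ = d₁·√(I₁/I₂).
I₁/I₂ = 76.9/0.670 = 114.8, so d₂ = 2.10 × √114.8 = 22.50 m.

22.5 m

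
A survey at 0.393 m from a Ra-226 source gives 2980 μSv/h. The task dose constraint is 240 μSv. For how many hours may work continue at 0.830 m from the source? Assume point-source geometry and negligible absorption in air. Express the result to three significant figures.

0.359 h

By the inverse-square law, rate at 0.830 m:
2980 × (0.393/0.830)² = 2980 × 0.2242 = 668.1 μSv/h.
Stay time = 240 μSv ÷ 668.1 μSv/h = 0.3592 h.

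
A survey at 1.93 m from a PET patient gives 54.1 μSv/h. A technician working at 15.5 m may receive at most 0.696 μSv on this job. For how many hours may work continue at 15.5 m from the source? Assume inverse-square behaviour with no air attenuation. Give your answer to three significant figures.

0.830 h

By the inverse-square law, rate at 15.5 m:
54.1 × (1.93/15.5)² = 54.1 × 0.01550 = 0.8386 μSv/h.
Stay time = 0.696 μSv ÷ 0.8386 μSv/h = 0.8300 h.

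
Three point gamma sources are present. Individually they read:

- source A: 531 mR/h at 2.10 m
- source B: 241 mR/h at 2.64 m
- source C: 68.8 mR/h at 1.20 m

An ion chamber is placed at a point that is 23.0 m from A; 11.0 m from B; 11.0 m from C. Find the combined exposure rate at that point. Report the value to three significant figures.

By superposition, sum each source's inverse-square contribution:
A: 531 × (2.10/23.0)² = 4.427 mR/h
B: 241 × (2.64/11.0)² = 13.88 mR/h
C: 68.8 × (1.20/11.0)² = 0.8188 mR/h
Total = 4.427 + 13.88 + 0.8188 = 19.13 mR/h.

19.1 mR/h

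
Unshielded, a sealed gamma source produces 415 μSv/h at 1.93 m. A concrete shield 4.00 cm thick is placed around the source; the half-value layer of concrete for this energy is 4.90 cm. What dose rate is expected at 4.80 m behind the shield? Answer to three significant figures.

38.1 μSv/h

Distance alone: (1.93/4.80)² = 0.1617, so 415 × 0.1617 = 67.11 μSv/h.
Shield: 4.00/4.90 = 0.8163 half-value layers → attenuation 2^(−0.8163) = 0.5679.
Combined: 67.11 × 0.5679 = 38.11 μSv/h.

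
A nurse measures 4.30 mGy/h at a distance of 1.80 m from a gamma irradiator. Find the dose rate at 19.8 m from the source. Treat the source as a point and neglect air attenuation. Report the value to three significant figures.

0.0355 mGy/h

Using I₁d₁² = I₂d₂², the rate at 19.8 m is
(1.80/19.8)² = 0.008264, so 4.30 × 0.008264 = 0.03554 mGy/h.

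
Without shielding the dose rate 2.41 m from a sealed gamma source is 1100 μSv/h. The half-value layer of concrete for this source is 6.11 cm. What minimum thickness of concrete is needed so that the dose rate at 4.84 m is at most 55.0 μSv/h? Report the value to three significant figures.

At 4.84 m, distance alone gives (2.41/4.84)² = 0.2479, so 1100 × 0.2479 = 272.7 μSv/h.
Further attenuation needed: 272.7/55.0 = 4.958.
n = log₂(4.958) = 2.310 half-value layers.
Thickness = 2.310 × 6.11 cm = 14.11 cm.

14.1 cm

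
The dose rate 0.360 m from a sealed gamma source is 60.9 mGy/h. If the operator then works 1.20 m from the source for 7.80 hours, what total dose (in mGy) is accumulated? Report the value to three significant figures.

Intensity scales as (d₁/d₂)², so rate at 1.20 m:
(0.360/1.20)² = 0.09000, so 60.9 × 0.09000 = 5.481 mGy/h.
Dose = rate × time = 5.481 mGy/h × 7.800 h = 42.75 mGy.

42.8 mGy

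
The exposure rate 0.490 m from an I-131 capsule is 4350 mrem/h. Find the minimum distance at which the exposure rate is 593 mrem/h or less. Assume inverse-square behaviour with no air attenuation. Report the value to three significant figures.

1.33 m

Using I₁d₁² = I₂d₂², d₂ = d₁·√(I₁/I₂).
I₁/I₂ = 4350/593 = 7.336, so d₂ = 0.490 × √7.336 = 1.327 m.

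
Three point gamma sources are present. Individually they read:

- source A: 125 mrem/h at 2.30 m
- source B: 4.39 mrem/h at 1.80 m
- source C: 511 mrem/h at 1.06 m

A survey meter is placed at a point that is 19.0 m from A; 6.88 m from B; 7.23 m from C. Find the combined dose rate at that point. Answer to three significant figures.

By superposition, sum each source's inverse-square contribution:
A: 125 × (2.30/19.0)² = 1.832 mrem/h
B: 4.39 × (1.80/6.88)² = 0.3005 mrem/h
C: 511 × (1.06/7.23)² = 10.98 mrem/h
Total = 1.832 + 0.3005 + 10.98 = 13.11 mrem/h.

13.1 mrem/h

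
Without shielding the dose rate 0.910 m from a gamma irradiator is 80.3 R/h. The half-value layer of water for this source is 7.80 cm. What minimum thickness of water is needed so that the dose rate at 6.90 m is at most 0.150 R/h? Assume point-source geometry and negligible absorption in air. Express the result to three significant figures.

At 6.90 m, distance alone gives (0.910/6.90)² = 0.01739, so 80.3 × 0.01739 = 1.396 R/h.
Further attenuation needed: 1.396/0.150 = 9.307.
n = log₂(9.307) = 3.218 half-value layers.
Thickness = 3.218 × 7.80 cm = 25.10 cm.

25.1 cm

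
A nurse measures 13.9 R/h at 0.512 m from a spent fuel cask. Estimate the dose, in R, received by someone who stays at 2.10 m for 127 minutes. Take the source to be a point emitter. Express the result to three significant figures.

1.75 R

Intensity scales as (d₁/d₂)², so rate at 2.10 m:
(0.512/2.10)² = 0.05944, so 13.9 × 0.05944 = 0.8262 R/h.
Dose = rate × time = 0.8262 R/h × 2.117 h = 1.749 R.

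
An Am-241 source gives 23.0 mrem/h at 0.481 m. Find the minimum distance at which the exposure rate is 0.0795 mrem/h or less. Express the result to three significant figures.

8.18 m

Using I₁d₁² = I₂d₂², d₂ = d₁·√(I₁/I₂).
I₁/I₂ = 23.0/0.0795 = 289.3, so d₂ = 0.481 × √289.3 = 8.181 m.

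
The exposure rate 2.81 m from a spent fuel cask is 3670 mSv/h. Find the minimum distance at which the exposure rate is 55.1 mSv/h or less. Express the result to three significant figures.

Intensity scales as (d₁/d₂)², so d₂ = d₁·√(I₁/I₂).
I₁/I₂ = 3670/55.1 = 66.61, so d₂ = 2.81 × √66.61 = 22.93 m.

22.9 m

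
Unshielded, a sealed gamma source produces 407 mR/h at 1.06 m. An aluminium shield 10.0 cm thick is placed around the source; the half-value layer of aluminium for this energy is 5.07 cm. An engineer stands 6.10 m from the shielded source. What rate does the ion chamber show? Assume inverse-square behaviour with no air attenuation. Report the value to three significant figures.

3.13 mR/h

Distance alone: 407 × (1.06/6.10)² = 407 × 0.03020 = 12.29 mR/h.
Shield: 10.0/5.07 = 1.972 half-value layers → attenuation 2^(−1.972) = 0.2549.
Combined: 12.29 × 0.2549 = 3.133 mR/h.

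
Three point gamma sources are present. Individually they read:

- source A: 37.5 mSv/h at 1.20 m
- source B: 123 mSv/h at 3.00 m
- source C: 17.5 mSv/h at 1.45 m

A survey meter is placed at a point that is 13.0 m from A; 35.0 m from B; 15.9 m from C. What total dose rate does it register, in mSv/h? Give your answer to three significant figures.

1.37 mSv/h

Each source contributes Iᵢ·(dᵢ/rᵢ)²; contributions add.
A: 37.5 × (1.20/13.0)² = 0.3195 mSv/h
B: 123 × (3.00/35.0)² = 0.9037 mSv/h
C: 17.5 × (1.45/15.9)² = 0.1455 mSv/h
Total = 0.3195 + 0.9037 + 0.1455 = 1.369 mSv/h.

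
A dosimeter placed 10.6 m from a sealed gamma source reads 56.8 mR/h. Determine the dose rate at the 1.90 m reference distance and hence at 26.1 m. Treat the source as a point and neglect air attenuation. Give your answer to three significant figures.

1770 mR/h; 9.37 mR/h

Since intensity falls as 1/r²,
At 1.90 m: (10.6/1.90)² = 31.12, so 56.8 × 31.12 = 1768 mR/h
At 26.1 m: (1.90/26.1)² = 0.005299, so 1768 × 0.005299 = 9.369 mR/h.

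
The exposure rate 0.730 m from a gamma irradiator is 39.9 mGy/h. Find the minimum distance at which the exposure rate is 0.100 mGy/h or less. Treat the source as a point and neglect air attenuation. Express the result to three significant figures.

14.6 m

Using I₁d₁² = I₂d₂², d₂ = d₁·√(I₁/I₂).
I₁/I₂ = 39.9/0.100 = 399.0, so d₂ = 0.730 × √399.0 = 14.58 m.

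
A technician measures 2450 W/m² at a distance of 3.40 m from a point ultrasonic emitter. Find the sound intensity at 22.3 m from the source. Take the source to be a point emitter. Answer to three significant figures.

Since intensity falls as 1/r², the rate at 22.3 m is
(3.40/22.3)² = 0.02325, so 2450 × 0.02325 = 56.96 W/m².

57.0 W/m²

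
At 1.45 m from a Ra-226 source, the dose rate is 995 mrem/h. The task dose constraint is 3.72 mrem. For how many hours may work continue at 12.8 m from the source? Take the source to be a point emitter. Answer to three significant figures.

0.291 h

Applying the 1/r² law, rate at 12.8 m:
(1.45/12.8)² = 0.01283, so 995 × 0.01283 = 12.77 mrem/h.
Stay time = 3.72 mrem ÷ 12.77 mrem/h = 0.2913 h.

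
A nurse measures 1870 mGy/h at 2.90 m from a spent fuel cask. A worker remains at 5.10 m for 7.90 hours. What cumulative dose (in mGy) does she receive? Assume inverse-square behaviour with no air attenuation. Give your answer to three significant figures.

By the inverse-square law, rate at 5.10 m:
1870 × (2.90/5.10)² = 1870 × 0.3233 = 604.6 mGy/h.
Dose = rate × time = 604.6 mGy/h × 7.900 h = 4776 mGy.

4780 mGy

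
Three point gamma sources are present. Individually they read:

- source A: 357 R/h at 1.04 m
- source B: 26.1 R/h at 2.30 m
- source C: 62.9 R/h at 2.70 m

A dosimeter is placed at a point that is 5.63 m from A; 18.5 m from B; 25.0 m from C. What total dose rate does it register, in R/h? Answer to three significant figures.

Each source contributes Iᵢ·(dᵢ/rᵢ)²; contributions add.
A: 357 × (1.04/5.63)² = 12.18 R/h
B: 26.1 × (2.30/18.5)² = 0.4034 R/h
C: 62.9 × (2.70/25.0)² = 0.7337 R/h
Total = 12.18 + 0.4034 + 0.7337 = 13.32 R/h.

13.3 R/h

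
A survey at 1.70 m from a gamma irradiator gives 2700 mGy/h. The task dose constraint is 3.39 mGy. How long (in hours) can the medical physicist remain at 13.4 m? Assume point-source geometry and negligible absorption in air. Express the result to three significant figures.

0.0780 h

Intensity scales as (d₁/d₂)², so rate at 13.4 m:
2700 × (1.70/13.4)² = 2700 × 0.01609 = 43.44 mGy/h.
Stay time = 3.39 mGy ÷ 43.44 mGy/h = 0.07804 h.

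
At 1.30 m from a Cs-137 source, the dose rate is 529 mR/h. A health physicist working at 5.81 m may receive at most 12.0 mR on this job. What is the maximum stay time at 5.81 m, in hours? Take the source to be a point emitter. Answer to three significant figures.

Applying the 1/r² law, rate at 5.81 m:
(1.30/5.81)² = 0.05007, so 529 × 0.05007 = 26.49 mR/h.
Stay time = 12.0 mR ÷ 26.49 mR/h = 0.4530 h.

0.453 h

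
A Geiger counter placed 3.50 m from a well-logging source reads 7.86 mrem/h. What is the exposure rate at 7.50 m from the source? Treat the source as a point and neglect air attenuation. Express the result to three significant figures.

Intensity scales as (d₁/d₂)², so scaling from 3.50 m to 7.50 m:
7.86 × (3.50/7.50)² = 7.86 × 0.2178 = 1.712 mrem/h.

1.71 mrem/h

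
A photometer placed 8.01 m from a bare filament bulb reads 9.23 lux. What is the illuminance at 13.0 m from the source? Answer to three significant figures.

3.50 lux

Intensity scales as (d₁/d₂)², so scaling from 8.01 m to 13.0 m:
9.23 × (8.01/13.0)² = 9.23 × 0.3796 = 3.504 lux.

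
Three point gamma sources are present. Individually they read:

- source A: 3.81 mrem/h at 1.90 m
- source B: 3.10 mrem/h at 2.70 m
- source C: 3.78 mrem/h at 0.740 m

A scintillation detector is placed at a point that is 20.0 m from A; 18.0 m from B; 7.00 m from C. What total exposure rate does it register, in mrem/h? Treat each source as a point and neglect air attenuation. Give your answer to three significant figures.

Each source contributes Iᵢ·(dᵢ/rᵢ)²; contributions add.
A: 3.81 × (1.90/20.0)² = 0.03439 mrem/h
B: 3.10 × (2.70/18.0)² = 0.06975 mrem/h
C: 3.78 × (0.740/7.00)² = 0.04224 mrem/h
Total = 0.03439 + 0.06975 + 0.04224 = 0.1464 mrem/h.

0.146 mrem/h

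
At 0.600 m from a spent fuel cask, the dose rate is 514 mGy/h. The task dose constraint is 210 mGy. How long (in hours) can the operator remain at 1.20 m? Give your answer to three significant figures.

Intensity scales as (d₁/d₂)², so rate at 1.20 m:
(0.600/1.20)² = 0.2500, so 514 × 0.2500 = 128.5 mGy/h.
Stay time = 210 mGy ÷ 128.5 mGy/h = 1.634 h.

1.63 h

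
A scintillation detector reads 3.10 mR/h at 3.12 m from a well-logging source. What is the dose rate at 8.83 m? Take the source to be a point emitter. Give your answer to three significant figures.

Applying the 1/r² law, the rate at 8.83 m is
3.10 × (3.12/8.83)² = 3.10 × 0.1248 = 0.3869 mR/h.

0.387 mR/h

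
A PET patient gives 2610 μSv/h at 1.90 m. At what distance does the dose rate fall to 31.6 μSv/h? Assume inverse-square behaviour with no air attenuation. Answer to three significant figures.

17.3 m

Using I₁d₁² = I₂d₂², d₂ = d₁·√(I₁/I₂).
I₁/I₂ = 2610/31.6 = 82.59, so d₂ = 1.90 × √82.59 = 17.27 m.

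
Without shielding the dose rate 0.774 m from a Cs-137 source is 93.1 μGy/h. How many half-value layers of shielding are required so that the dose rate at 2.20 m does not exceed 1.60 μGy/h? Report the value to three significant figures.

At 2.20 m, distance alone gives (0.774/2.20)² = 0.1238, so 93.1 × 0.1238 = 11.53 μGy/h.
Further attenuation needed: 11.53/1.60 = 7.206.
n = log₂(7.206) = 2.849 half-value layers.

2.85 half-value layers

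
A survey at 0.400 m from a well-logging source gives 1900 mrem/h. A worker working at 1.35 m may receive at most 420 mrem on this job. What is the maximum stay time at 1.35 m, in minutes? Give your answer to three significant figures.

151 min

Using I₁d₁² = I₂d₂², rate at 1.35 m:
1900 × (0.400/1.35)² = 1900 × 0.08779 = 166.8 mrem/h.
Stay time = 420 mrem ÷ 166.8 mrem/h = 2.518 h = 151.1 min.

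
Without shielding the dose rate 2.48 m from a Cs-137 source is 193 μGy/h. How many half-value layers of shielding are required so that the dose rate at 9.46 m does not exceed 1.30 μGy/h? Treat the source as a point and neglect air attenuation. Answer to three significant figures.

3.35 half-value layers

At 9.46 m, distance alone gives (2.48/9.46)² = 0.06873, so 193 × 0.06873 = 13.26 μGy/h.
Further attenuation needed: 13.26/1.30 = 10.20.
n = log₂(10.20) = 3.350 half-value layers.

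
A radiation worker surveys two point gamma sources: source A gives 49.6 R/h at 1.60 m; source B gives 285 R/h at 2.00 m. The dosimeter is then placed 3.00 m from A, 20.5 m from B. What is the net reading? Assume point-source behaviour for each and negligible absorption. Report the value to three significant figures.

16.8 R/h

By superposition, sum each source's inverse-square contribution:
A: 49.6 × (1.60/3.00)² = 14.11 R/h
B: 285 × (2.00/20.5)² = 2.713 R/h
Total = 14.11 + 2.713 = 16.82 R/h.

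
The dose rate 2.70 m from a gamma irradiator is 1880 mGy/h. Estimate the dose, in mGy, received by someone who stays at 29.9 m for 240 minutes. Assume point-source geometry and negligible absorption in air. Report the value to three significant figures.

61.3 mGy

By the inverse-square law, rate at 29.9 m:
(2.70/29.9)² = 0.008154, so 1880 × 0.008154 = 15.33 mGy/h.
Dose = rate × time = 15.33 mGy/h × 4.000 h = 61.32 mGy.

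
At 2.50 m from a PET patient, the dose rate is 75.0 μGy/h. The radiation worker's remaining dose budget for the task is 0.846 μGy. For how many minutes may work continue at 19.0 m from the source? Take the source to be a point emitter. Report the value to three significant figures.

39.1 min

By the inverse-square law, rate at 19.0 m:
75.0 × (2.50/19.0)² = 75.0 × 0.01731 = 1.298 μGy/h.
Stay time = 0.846 μGy ÷ 1.298 μGy/h = 0.6518 h = 39.11 min.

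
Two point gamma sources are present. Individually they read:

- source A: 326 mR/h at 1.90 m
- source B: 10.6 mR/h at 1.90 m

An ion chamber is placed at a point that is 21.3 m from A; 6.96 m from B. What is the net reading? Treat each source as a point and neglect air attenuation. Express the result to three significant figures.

3.38 mR/h

Each source contributes Iᵢ·(dᵢ/rᵢ)²; contributions add.
A: 326 × (1.90/21.3)² = 2.594 mR/h
B: 10.6 × (1.90/6.96)² = 0.7899 mR/h
Total = 2.594 + 0.7899 = 3.384 mR/h.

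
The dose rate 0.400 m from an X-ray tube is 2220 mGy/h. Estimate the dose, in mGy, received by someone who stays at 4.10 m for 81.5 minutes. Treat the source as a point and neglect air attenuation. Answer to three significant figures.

28.7 mGy

Using I₁d₁² = I₂d₂², rate at 4.10 m:
(0.400/4.10)² = 0.009518, so 2220 × 0.009518 = 21.13 mGy/h.
Dose = rate × time = 21.13 mGy/h × 1.358 h = 28.69 mGy.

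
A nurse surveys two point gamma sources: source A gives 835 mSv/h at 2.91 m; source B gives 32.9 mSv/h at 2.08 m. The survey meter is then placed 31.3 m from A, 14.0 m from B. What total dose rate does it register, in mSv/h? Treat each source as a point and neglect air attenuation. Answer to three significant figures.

Each source contributes Iᵢ·(dᵢ/rᵢ)²; contributions add.
A: 835 × (2.91/31.3)² = 7.217 mSv/h
B: 32.9 × (2.08/14.0)² = 0.7262 mSv/h
Total = 7.217 + 0.7262 = 7.943 mSv/h.

7.94 mSv/h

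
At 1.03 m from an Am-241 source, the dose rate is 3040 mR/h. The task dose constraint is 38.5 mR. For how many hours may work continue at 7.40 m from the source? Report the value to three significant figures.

0.654 h

By the inverse-square law, rate at 7.40 m:
3040 × (1.03/7.40)² = 3040 × 0.01937 = 58.88 mR/h.
Stay time = 38.5 mR ÷ 58.88 mR/h = 0.6539 h.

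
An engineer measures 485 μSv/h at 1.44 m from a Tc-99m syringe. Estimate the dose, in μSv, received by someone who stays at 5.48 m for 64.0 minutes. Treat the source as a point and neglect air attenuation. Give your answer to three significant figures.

35.7 μSv

Intensity scales as (d₁/d₂)², so rate at 5.48 m:
(1.44/5.48)² = 0.06905, so 485 × 0.06905 = 33.49 μSv/h.
Dose = rate × time = 33.49 μSv/h × 1.067 h = 35.73 μSv.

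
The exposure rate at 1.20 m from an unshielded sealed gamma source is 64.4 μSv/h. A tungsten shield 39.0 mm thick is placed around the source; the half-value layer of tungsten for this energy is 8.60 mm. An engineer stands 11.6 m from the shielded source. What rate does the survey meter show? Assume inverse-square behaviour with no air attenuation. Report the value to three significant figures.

Distance alone: (1.20/11.6)² = 0.01070, so 64.4 × 0.01070 = 0.6891 μSv/h.
Shield: 39.0/8.60 = 4.535 half-value layers → attenuation 2^(−4.535) = 0.04313.
Combined: 0.6891 × 0.04313 = 0.02972 μSv/h.

0.0297 μSv/h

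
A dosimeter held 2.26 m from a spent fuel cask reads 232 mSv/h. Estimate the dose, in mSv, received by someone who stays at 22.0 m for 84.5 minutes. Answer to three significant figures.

3.45 mSv

Intensity scales as (d₁/d₂)², so rate at 22.0 m:
(2.26/22.0)² = 0.01055, so 232 × 0.01055 = 2.448 mSv/h.
Dose = rate × time = 2.448 mSv/h × 1.408 h = 3.447 mSv.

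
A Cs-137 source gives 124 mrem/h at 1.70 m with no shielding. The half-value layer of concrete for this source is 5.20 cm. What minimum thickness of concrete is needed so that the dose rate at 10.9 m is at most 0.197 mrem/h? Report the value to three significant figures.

At 10.9 m, distance alone gives (1.70/10.9)² = 0.02432, so 124 × 0.02432 = 3.016 mrem/h.
Further attenuation needed: 3.016/0.197 = 15.31.
n = log₂(15.31) = 3.936 half-value layers.
Thickness = 3.936 × 5.20 cm = 20.47 cm.

20.5 cm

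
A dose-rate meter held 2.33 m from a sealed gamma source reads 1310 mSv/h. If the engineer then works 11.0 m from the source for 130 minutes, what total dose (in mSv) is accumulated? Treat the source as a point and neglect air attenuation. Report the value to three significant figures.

By the inverse-square law, rate at 11.0 m:
1310 × (2.33/11.0)² = 1310 × 0.04487 = 58.78 mSv/h.
Dose = rate × time = 58.78 mSv/h × 2.167 h = 127.4 mSv.

127 mSv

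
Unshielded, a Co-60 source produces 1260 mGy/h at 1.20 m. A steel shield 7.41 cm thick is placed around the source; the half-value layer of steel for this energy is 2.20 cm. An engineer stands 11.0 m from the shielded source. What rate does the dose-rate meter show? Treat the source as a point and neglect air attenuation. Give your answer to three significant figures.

Distance alone: 1260 × (1.20/11.0)² = 1260 × 0.01190 = 14.99 mGy/h.
Shield: 7.41/2.20 = 3.368 half-value layers → attenuation 2^(−3.368) = 0.09686.
Combined: 14.99 × 0.09686 = 1.452 mGy/h.

1.45 mGy/h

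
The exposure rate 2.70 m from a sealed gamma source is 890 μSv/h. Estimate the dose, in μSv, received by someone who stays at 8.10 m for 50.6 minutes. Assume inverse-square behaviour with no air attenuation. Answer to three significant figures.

Applying the 1/r² law, rate at 8.10 m:
(2.70/8.10)² = 0.1111, so 890 × 0.1111 = 98.88 μSv/h.
Dose = rate × time = 98.88 μSv/h × 0.8433 h = 83.39 μSv.

83.4 μSv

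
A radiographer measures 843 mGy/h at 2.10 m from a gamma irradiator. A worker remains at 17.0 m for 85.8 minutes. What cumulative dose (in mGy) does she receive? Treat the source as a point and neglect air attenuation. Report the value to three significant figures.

18.4 mGy

Since intensity falls as 1/r², rate at 17.0 m:
843 × (2.10/17.0)² = 843 × 0.01526 = 12.86 mGy/h.
Dose = rate × time = 12.86 mGy/h × 1.430 h = 18.39 mGy.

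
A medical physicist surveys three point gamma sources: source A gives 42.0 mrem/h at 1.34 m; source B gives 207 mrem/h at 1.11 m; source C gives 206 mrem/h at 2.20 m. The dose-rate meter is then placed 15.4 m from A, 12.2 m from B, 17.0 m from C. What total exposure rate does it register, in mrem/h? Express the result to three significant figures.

5.48 mrem/h

By superposition, sum each source's inverse-square contribution:
A: 42.0 × (1.34/15.4)² = 0.3180 mrem/h
B: 207 × (1.11/12.2)² = 1.714 mrem/h
C: 206 × (2.20/17.0)² = 3.450 mrem/h
Total = 0.3180 + 1.714 + 3.450 = 5.482 mrem/h.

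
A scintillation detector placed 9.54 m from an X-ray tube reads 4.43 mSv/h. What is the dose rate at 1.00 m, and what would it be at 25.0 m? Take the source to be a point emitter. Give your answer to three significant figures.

Using I₁d₁² = I₂d₂²,
At 1.00 m: 4.43 × (9.54/1.00)² = 4.43 × 91.01 = 403.2 mSv/h
At 25.0 m: 403.2 × (1.00/25.0)² = 403.2 × 0.001600 = 0.6451 mSv/h.

403 mSv/h; 0.645 mSv/h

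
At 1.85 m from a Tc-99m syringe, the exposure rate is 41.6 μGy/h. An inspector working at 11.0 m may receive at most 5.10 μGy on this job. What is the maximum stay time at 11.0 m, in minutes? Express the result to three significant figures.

Applying the 1/r² law, rate at 11.0 m:
(1.85/11.0)² = 0.02829, so 41.6 × 0.02829 = 1.177 μGy/h.
Stay time = 5.10 μGy ÷ 1.177 μGy/h = 4.333 h = 260.0 min.

260 min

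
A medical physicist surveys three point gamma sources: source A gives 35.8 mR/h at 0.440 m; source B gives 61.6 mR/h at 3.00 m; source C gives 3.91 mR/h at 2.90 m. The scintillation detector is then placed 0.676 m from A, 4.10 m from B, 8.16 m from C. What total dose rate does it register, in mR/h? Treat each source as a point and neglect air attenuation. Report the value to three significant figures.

48.6 mR/h

By superposition, sum each source's inverse-square contribution:
A: 35.8 × (0.440/0.676)² = 15.17 mR/h
B: 61.6 × (3.00/4.10)² = 32.98 mR/h
C: 3.91 × (2.90/8.16)² = 0.4938 mR/h
Total = 15.17 + 32.98 + 0.4938 = 48.64 mR/h.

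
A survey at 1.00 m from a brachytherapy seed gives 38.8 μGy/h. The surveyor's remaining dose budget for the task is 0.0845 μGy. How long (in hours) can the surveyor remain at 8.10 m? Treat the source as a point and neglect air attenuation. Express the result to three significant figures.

Since intensity falls as 1/r², rate at 8.10 m:
38.8 × (1.00/8.10)² = 38.8 × 0.01524 = 0.5913 μGy/h.
Stay time = 0.0845 μGy ÷ 0.5913 μGy/h = 0.1429 h.

0.143 h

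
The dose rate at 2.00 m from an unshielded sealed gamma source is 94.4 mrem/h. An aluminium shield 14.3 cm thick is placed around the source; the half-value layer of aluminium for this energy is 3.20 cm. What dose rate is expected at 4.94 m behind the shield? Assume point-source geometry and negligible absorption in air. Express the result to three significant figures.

Distance alone: (2.00/4.94)² = 0.1639, so 94.4 × 0.1639 = 15.47 mrem/h.
Shield: 14.3/3.20 = 4.469 half-value layers → attenuation 2^(−4.469) = 0.04515.
Combined: 15.47 × 0.04515 = 0.6985 mrem/h.

0.699 mrem/h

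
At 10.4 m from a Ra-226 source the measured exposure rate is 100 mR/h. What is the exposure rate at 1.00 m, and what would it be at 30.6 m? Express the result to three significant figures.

10800 mR/h; 11.6 mR/h

Intensity scales as (d₁/d₂)², so
At 1.00 m: 100 × (10.4/1.00)² = 100 × 108.2 = 10820 mR/h
At 30.6 m: (1.00/30.6)² = 0.001068, so 10820 × 0.001068 = 11.56 mR/h.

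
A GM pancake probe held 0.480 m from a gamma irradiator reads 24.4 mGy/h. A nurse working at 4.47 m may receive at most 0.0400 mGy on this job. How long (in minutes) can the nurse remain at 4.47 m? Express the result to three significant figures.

8.53 min

Intensity scales as (d₁/d₂)², so rate at 4.47 m:
(0.480/4.47)² = 0.01153, so 24.4 × 0.01153 = 0.2813 mGy/h.
Stay time = 0.0400 mGy ÷ 0.2813 mGy/h = 0.1422 h = 8.532 min.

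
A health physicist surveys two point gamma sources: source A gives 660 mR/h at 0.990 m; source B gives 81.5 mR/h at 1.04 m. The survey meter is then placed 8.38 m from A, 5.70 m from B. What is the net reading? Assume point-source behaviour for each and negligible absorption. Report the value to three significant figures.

11.9 mR/h

By superposition, sum each source's inverse-square contribution:
A: 660 × (0.990/8.38)² = 9.211 mR/h
B: 81.5 × (1.04/5.70)² = 2.713 mR/h
Total = 9.211 + 2.713 = 11.92 mR/h.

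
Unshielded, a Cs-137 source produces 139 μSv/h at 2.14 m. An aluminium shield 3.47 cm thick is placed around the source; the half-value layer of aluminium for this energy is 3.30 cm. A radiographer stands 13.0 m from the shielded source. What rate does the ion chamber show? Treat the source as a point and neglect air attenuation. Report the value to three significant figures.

Distance alone: (2.14/13.0)² = 0.02710, so 139 × 0.02710 = 3.767 μSv/h.
Shield: 3.47/3.30 = 1.052 half-value layers → attenuation 2^(−1.052) = 0.4823.
Combined: 3.767 × 0.4823 = 1.817 μSv/h.

1.82 μSv/h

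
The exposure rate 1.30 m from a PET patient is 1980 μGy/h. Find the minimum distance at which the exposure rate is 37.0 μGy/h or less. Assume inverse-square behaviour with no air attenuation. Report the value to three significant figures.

9.51 m

Since intensity falls as 1/r², d₂ = d₁·√(I₁/I₂).
I₁/I₂ = 1980/37.0 = 53.51, so d₂ = 1.30 × √53.51 = 9.510 m.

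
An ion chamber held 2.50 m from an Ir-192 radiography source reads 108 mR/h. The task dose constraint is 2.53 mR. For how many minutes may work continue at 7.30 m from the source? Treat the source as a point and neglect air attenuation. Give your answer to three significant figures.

12.0 min

Using I₁d₁² = I₂d₂², rate at 7.30 m:
108 × (2.50/7.30)² = 108 × 0.1173 = 12.67 mR/h.
Stay time = 2.53 mR ÷ 12.67 mR/h = 0.1997 h = 11.98 min.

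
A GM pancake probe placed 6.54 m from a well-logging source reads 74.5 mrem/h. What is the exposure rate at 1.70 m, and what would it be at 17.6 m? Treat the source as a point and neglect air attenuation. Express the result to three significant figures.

Intensity scales as (d₁/d₂)², so
At 1.70 m: 74.5 × (6.54/1.70)² = 74.5 × 14.80 = 1103 mrem/h
At 17.6 m: (1.70/17.6)² = 0.009330, so 1103 × 0.009330 = 10.29 mrem/h.

1100 mrem/h; 10.3 mrem/h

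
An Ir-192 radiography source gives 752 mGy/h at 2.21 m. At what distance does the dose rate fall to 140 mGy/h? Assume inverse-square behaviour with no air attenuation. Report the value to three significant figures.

5.12 m

Using I₁d₁² = I₂d₂², d₂ = d₁·√(I₁/I₂).
I₁/I₂ = 752/140 = 5.371, so d₂ = 2.21 × √5.371 = 5.122 m.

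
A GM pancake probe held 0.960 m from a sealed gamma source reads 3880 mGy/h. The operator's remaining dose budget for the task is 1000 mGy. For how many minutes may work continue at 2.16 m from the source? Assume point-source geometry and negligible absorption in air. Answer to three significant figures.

Intensity scales as (d₁/d₂)², so rate at 2.16 m:
(0.960/2.16)² = 0.1975, so 3880 × 0.1975 = 766.3 mGy/h.
Stay time = 1000 mGy ÷ 766.3 mGy/h = 1.305 h = 78.30 min.

78.3 min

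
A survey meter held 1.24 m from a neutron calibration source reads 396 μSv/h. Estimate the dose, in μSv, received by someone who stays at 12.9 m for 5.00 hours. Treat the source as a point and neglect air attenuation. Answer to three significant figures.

18.3 μSv

Applying the 1/r² law, rate at 12.9 m:
396 × (1.24/12.9)² = 396 × 0.009240 = 3.659 μSv/h.
Dose = rate × time = 3.659 μSv/h × 5.000 h = 18.29 μSv.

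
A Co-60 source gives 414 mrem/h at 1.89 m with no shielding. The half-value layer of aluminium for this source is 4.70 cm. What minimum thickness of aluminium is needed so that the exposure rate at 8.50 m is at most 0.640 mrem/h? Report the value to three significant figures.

At 8.50 m, distance alone gives 414 × (1.89/8.50)² = 414 × 0.04944 = 20.47 mrem/h.
Further attenuation needed: 20.47/0.640 = 31.98.
n = log₂(31.98) = 4.999 half-value layers.
Thickness = 4.999 × 4.70 cm = 23.50 cm.

23.5 cm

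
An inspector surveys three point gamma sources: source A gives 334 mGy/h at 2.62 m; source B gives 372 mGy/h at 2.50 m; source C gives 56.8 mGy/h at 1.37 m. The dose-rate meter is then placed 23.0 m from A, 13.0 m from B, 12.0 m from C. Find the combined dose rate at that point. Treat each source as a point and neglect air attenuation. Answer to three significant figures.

18.8 mGy/h

By superposition, sum each source's inverse-square contribution:
A: 334 × (2.62/23.0)² = 4.334 mGy/h
B: 372 × (2.50/13.0)² = 13.76 mGy/h
C: 56.8 × (1.37/12.0)² = 0.7403 mGy/h
Total = 4.334 + 13.76 + 0.7403 = 18.83 mGy/h.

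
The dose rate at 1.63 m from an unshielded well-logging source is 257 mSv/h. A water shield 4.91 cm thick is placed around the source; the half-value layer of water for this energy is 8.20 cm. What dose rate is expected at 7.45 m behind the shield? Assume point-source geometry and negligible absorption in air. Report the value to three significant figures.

8.12 mSv/h

Distance alone: 257 × (1.63/7.45)² = 257 × 0.04787 = 12.30 mSv/h.
Shield: 4.91/8.20 = 0.5988 half-value layers → attenuation 2^(−0.5988) = 0.6603.
Combined: 12.30 × 0.6603 = 8.122 mSv/h.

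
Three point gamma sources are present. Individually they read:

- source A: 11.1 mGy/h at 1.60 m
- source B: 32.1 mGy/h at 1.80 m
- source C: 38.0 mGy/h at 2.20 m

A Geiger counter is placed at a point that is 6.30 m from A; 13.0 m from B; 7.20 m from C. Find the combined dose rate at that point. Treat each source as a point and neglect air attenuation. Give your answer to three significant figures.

By superposition, sum each source's inverse-square contribution:
A: 11.1 × (1.60/6.30)² = 0.7159 mGy/h
B: 32.1 × (1.80/13.0)² = 0.6154 mGy/h
C: 38.0 × (2.20/7.20)² = 3.548 mGy/h
Total = 0.7159 + 0.6154 + 3.548 = 4.879 mGy/h.

4.88 mGy/h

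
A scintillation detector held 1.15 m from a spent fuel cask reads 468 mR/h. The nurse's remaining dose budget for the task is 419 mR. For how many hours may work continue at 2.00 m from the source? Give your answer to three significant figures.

2.71 h

Intensity scales as (d₁/d₂)², so rate at 2.00 m:
(1.15/2.00)² = 0.3306, so 468 × 0.3306 = 154.7 mR/h.
Stay time = 419 mR ÷ 154.7 mR/h = 2.708 h.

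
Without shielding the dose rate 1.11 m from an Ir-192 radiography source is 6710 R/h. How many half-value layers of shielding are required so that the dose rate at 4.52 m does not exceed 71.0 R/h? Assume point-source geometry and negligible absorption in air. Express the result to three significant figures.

2.51 half-value layers

At 4.52 m, distance alone gives (1.11/4.52)² = 0.06031, so 6710 × 0.06031 = 404.7 R/h.
Further attenuation needed: 404.7/71.0 = 5.700.
n = log₂(5.700) = 2.511 half-value layers.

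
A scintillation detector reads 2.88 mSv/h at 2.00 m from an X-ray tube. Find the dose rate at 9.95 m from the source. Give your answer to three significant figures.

0.116 mSv/h

Since intensity falls as 1/r², the rate at 9.95 m is
2.88 × (2.00/9.95)² = 2.88 × 0.04040 = 0.1164 mSv/h.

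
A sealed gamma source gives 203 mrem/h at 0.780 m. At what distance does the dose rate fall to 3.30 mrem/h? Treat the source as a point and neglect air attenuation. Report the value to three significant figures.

Intensity scales as (d₁/d₂)², so d₂ = d₁·√(I₁/I₂).
I₁/I₂ = 203/3.30 = 61.52, so d₂ = 0.780 × √61.52 = 6.118 m.

6.12 m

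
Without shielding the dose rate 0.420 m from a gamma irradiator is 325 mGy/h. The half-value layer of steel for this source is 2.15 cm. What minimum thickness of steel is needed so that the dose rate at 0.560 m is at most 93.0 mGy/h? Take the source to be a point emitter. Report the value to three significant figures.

2.10 cm

At 0.560 m, distance alone gives (0.420/0.560)² = 0.5625, so 325 × 0.5625 = 182.8 mGy/h.
Further attenuation needed: 182.8/93.0 = 1.966.
n = log₂(1.966) = 0.9753 half-value layers.
Thickness = 0.9753 × 2.15 cm = 2.097 cm.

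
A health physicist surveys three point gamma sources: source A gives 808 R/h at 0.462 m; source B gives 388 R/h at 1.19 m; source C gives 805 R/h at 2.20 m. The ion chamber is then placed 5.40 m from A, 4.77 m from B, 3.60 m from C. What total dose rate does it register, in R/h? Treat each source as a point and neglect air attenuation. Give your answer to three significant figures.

331 R/h

By superposition, sum each source's inverse-square contribution:
A: 808 × (0.462/5.40)² = 5.914 R/h
B: 388 × (1.19/4.77)² = 24.15 R/h
C: 805 × (2.20/3.60)² = 300.6 R/h
Total = 5.914 + 24.15 + 300.6 = 330.7 R/h.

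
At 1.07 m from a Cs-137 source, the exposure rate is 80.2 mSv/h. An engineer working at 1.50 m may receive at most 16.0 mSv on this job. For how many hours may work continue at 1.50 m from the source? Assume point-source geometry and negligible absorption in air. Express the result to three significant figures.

Applying the 1/r² law, rate at 1.50 m:
(1.07/1.50)² = 0.5088, so 80.2 × 0.5088 = 40.81 mSv/h.
Stay time = 16.0 mSv ÷ 40.81 mSv/h = 0.3921 h.

0.392 h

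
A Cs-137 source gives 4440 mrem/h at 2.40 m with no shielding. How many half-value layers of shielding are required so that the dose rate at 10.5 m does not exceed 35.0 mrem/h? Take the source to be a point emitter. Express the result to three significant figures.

At 10.5 m, distance alone gives (2.40/10.5)² = 0.05224, so 4440 × 0.05224 = 231.9 mrem/h.
Further attenuation needed: 231.9/35.0 = 6.626.
n = log₂(6.626) = 2.728 half-value layers.

2.73 half-value layers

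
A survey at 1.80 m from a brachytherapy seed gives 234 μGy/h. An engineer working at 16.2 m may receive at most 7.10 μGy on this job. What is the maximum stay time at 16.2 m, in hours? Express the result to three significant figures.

Intensity scales as (d₁/d₂)², so rate at 16.2 m:
(1.80/16.2)² = 0.01235, so 234 × 0.01235 = 2.890 μGy/h.
Stay time = 7.10 μGy ÷ 2.890 μGy/h = 2.457 h.

2.46 h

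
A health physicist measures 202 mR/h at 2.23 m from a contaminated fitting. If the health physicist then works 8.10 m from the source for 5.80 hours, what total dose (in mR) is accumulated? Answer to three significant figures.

88.8 mR

Applying the 1/r² law, rate at 8.10 m:
202 × (2.23/8.10)² = 202 × 0.07579 = 15.31 mR/h.
Dose = rate × time = 15.31 mR/h × 5.800 h = 88.80 mR.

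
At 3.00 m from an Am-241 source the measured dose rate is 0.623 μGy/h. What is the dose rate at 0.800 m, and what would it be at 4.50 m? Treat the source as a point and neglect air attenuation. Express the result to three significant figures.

8.76 μGy/h; 0.277 μGy/h

Applying the 1/r² law,
At 0.800 m: (3.00/0.800)² = 14.06, so 0.623 × 14.06 = 8.759 μGy/h
At 4.50 m: 8.759 × (0.800/4.50)² = 8.759 × 0.03160 = 0.2768 μGy/h.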